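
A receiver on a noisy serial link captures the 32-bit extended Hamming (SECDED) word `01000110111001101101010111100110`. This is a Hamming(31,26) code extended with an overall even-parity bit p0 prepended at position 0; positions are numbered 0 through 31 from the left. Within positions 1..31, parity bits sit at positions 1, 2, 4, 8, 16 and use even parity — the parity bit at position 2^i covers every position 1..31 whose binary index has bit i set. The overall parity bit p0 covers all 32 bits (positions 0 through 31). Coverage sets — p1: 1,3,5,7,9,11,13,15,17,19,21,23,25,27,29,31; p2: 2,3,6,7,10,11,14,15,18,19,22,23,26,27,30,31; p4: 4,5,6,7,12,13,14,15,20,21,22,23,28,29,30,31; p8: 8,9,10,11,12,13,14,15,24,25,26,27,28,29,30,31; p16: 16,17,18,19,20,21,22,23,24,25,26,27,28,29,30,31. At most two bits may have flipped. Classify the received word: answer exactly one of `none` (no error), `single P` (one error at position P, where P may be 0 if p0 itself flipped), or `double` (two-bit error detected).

s1: b1⊕b3⊕b5⊕b7⊕b9⊕b11⊕b13⊕b15⊕b17⊕b19⊕b21⊕b23⊕b25⊕b27⊕b29⊕b31 = 1⊕0⊕1⊕0⊕1⊕0⊕1⊕0⊕1⊕1⊕1⊕1⊕1⊕0⊕1⊕0 = 0
s2: b2⊕b3⊕b6⊕b7⊕b10⊕b11⊕b14⊕b15⊕b18⊕b19⊕b22⊕b23⊕b26⊕b27⊕b30⊕b31 = 0⊕0⊕1⊕0⊕1⊕0⊕1⊕0⊕0⊕1⊕0⊕1⊕1⊕0⊕1⊕0 = 1
s4: b4⊕b5⊕b6⊕b7⊕b12⊕b13⊕b14⊕b15⊕b20⊕b21⊕b22⊕b23⊕b28⊕b29⊕b30⊕b31 = 0⊕1⊕1⊕0⊕0⊕1⊕1⊕0⊕0⊕1⊕0⊕1⊕0⊕1⊕1⊕0 = 0
s8: b8⊕b9⊕b10⊕b11⊕b12⊕b13⊕b14⊕b15⊕b24⊕b25⊕b26⊕b27⊕b28⊕b29⊕b30⊕b31 = 1⊕1⊕1⊕0⊕0⊕1⊕1⊕0⊕1⊕1⊕1⊕0⊕0⊕1⊕1⊕0 = 0
s16: b16⊕b17⊕b18⊕b19⊕b20⊕b21⊕b22⊕b23⊕b24⊕b25⊕b26⊕b27⊕b28⊕b29⊕b30⊕b31 = 1⊕1⊕0⊕1⊕0⊕1⊕0⊕1⊕1⊕1⊕1⊕0⊕0⊕1⊕1⊕0 = 0
Syndrome (s16...s1) = 00010 → position 2.
Overall parity (XOR of all 32 bits, including p0): 0⊕1⊕0⊕0⊕0⊕1⊕1⊕0⊕1⊕1⊕1⊕0⊕0⊕1⊕1⊕0⊕1⊕1⊕0⊕1⊕0⊕1⊕0⊕1⊕1⊕1⊕1⊕0⊕0⊕1⊕1⊕0 = 0
Overall=0, syndrome position=2 → double-bit error detected (uncorrectable).

double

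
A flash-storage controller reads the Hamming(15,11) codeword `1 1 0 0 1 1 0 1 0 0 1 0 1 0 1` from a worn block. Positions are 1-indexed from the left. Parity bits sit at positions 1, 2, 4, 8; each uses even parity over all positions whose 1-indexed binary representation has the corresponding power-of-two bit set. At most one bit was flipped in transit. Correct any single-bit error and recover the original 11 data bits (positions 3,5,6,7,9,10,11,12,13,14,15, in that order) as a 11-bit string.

01100010101

s1: b1⊕b3⊕b5⊕b7⊕b9⊕b11⊕b13⊕b15 = 1⊕0⊕1⊕0⊕0⊕1⊕1⊕1 = 1
s2: b2⊕b3⊕b6⊕b7⊕b10⊕b11⊕b14⊕b15 = 1⊕0⊕1⊕0⊕0⊕1⊕0⊕1 = 0
s4: b4⊕b5⊕b6⊕b7⊕b12⊕b13⊕b14⊕b15 = 0⊕1⊕1⊕0⊕0⊕1⊕0⊕1 = 0
s8: b8⊕b9⊕b10⊕b11⊕b12⊕b13⊕b14⊕b15 = 1⊕0⊕0⊕1⊕0⊕1⊕0⊕1 = 0
Syndrome (s8...s1) = 0001 → position 1.
Flip bit 1: corrected codeword = 010011010010101
Data bits at positions 3,5,6,7,9,10,11,12,13,14,15: 01100010101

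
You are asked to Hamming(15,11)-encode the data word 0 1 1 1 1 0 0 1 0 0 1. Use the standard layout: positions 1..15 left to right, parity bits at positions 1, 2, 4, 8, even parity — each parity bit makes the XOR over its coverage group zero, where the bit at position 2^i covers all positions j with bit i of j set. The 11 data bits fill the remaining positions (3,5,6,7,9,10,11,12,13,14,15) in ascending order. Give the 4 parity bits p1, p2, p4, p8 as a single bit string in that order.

0111

Place data bits at non-power-of-two positions: b3=0, b5=1, b6=1, b7=1, b9=1, b10=0, b11=0, b12=1, b13=0, b14=0, b15=1.
p1 = XOR of data positions {3,5,7,9,11,13,15} = 0⊕1⊕1⊕1⊕0⊕0⊕1 = 0
p2 = XOR of data positions {3,6,7,10,11,14,15} = 0⊕1⊕1⊕0⊕0⊕0⊕1 = 1
p4 = XOR of data positions {5,6,7,12,13,14,15} = 1⊕1⊕1⊕1⊕0⊕0⊕1 = 1
p8 = XOR of data positions {9,10,11,12,13,14,15} = 1⊕0⊕0⊕1⊕0⊕0⊕1 = 1
Parity bits p1,p2,p4,p8 = 0111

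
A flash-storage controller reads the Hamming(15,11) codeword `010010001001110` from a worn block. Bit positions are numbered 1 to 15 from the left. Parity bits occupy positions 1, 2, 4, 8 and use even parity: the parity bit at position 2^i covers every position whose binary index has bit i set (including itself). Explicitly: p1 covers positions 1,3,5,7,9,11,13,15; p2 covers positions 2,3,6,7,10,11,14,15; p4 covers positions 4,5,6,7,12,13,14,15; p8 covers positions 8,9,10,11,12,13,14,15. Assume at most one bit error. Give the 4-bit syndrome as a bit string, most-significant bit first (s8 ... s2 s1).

0001

s1: b1⊕b3⊕b5⊕b7⊕b9⊕b11⊕b13⊕b15 = 0⊕0⊕1⊕0⊕1⊕0⊕1⊕0 = 1
s2: b2⊕b3⊕b6⊕b7⊕b10⊕b11⊕b14⊕b15 = 1⊕0⊕0⊕0⊕0⊕0⊕1⊕0 = 0
s4: b4⊕b5⊕b6⊕b7⊕b12⊕b13⊕b14⊕b15 = 0⊕1⊕0⊕0⊕1⊕1⊕1⊕0 = 0
s8: b8⊕b9⊕b10⊕b11⊕b12⊕b13⊕b14⊕b15 = 0⊕1⊕0⊕0⊕1⊕1⊕1⊕0 = 0
Syndrome (s8...s1) = 0001 → position 1.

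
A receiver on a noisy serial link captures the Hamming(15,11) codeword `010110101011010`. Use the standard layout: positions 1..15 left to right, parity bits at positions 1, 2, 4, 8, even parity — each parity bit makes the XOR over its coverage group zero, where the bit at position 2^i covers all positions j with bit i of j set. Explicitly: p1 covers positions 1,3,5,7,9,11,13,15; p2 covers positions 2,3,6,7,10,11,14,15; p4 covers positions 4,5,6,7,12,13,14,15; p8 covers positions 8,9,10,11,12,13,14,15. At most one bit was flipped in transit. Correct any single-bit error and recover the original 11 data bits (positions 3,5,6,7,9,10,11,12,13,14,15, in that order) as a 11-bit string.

s1: b1⊕b3⊕b5⊕b7⊕b9⊕b11⊕b13⊕b15 = 0⊕0⊕1⊕1⊕1⊕1⊕0⊕0 = 0
s2: b2⊕b3⊕b6⊕b7⊕b10⊕b11⊕b14⊕b15 = 1⊕0⊕0⊕1⊕0⊕1⊕1⊕0 = 0
s4: b4⊕b5⊕b6⊕b7⊕b12⊕b13⊕b14⊕b15 = 1⊕1⊕0⊕1⊕1⊕0⊕1⊕0 = 1
s8: b8⊕b9⊕b10⊕b11⊕b12⊕b13⊕b14⊕b15 = 0⊕1⊕0⊕1⊕1⊕0⊕1⊕0 = 0
Syndrome (s8...s1) = 0100 → position 4.
Flip bit 4: corrected codeword = 010010101011010
Data bits at positions 3,5,6,7,9,10,11,12,13,14,15: 01011011010

01011011010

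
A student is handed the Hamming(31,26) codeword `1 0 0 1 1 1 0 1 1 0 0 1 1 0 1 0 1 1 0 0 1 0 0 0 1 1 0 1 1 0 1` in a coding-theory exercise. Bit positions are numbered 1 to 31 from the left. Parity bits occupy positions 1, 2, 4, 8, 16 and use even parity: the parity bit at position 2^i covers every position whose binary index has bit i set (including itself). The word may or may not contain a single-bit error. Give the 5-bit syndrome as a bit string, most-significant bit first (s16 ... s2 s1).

00010

s1: b1⊕b3⊕b5⊕b7⊕b9⊕b11⊕b13⊕b15⊕b17⊕b19⊕b21⊕b23⊕b25⊕b27⊕b29⊕b31 = 1⊕0⊕1⊕0⊕1⊕0⊕1⊕1⊕1⊕0⊕1⊕0⊕1⊕0⊕1⊕1 = 0
s2: b2⊕b3⊕b6⊕b7⊕b10⊕b11⊕b14⊕b15⊕b18⊕b19⊕b22⊕b23⊕b26⊕b27⊕b30⊕b31 = 0⊕0⊕1⊕0⊕0⊕0⊕0⊕1⊕1⊕0⊕0⊕0⊕1⊕0⊕0⊕1 = 1
s4: b4⊕b5⊕b6⊕b7⊕b12⊕b13⊕b14⊕b15⊕b20⊕b21⊕b22⊕b23⊕b28⊕b29⊕b30⊕b31 = 1⊕1⊕1⊕0⊕1⊕1⊕0⊕1⊕0⊕1⊕0⊕0⊕1⊕1⊕0⊕1 = 0
s8: b8⊕b9⊕b10⊕b11⊕b12⊕b13⊕b14⊕b15⊕b24⊕b25⊕b26⊕b27⊕b28⊕b29⊕b30⊕b31 = 1⊕1⊕0⊕0⊕1⊕1⊕0⊕1⊕0⊕1⊕1⊕0⊕1⊕1⊕0⊕1 = 0
s16: b16⊕b17⊕b18⊕b19⊕b20⊕b21⊕b22⊕b23⊕b24⊕b25⊕b26⊕b27⊕b28⊕b29⊕b30⊕b31 = 0⊕1⊕1⊕0⊕0⊕1⊕0⊕0⊕0⊕1⊕1⊕0⊕1⊕1⊕0⊕1 = 0
Syndrome (s16...s1) = 00010 → position 2.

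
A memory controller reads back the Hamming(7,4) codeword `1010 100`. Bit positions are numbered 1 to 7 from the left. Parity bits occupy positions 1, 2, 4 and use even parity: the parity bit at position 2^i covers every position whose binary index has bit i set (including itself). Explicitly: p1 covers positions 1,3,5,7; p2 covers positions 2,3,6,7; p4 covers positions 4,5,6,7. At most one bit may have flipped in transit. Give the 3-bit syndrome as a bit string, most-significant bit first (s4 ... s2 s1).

111

s1: b1⊕b3⊕b5⊕b7 = 1⊕1⊕1⊕0 = 1
s2: b2⊕b3⊕b6⊕b7 = 0⊕1⊕0⊕0 = 1
s4: b4⊕b5⊕b6⊕b7 = 0⊕1⊕0⊕0 = 1
Syndrome (s4...s1) = 111 → position 7.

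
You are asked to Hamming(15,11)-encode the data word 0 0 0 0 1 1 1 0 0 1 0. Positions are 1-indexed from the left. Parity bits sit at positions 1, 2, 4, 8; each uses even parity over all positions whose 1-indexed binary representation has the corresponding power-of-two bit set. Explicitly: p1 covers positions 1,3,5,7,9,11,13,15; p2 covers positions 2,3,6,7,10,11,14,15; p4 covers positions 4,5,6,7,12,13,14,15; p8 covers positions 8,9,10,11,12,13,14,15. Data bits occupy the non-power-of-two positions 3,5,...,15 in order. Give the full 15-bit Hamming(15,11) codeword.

Place data bits at non-power-of-two positions: b3=0, b5=0, b6=0, b7=0, b9=1, b10=1, b11=1, b12=0, b13=0, b14=1, b15=0.
p1 = XOR of data positions {3,5,7,9,11,13,15} = 0⊕0⊕0⊕1⊕1⊕0⊕0 = 0
p2 = XOR of data positions {3,6,7,10,11,14,15} = 0⊕0⊕0⊕1⊕1⊕1⊕0 = 1
p4 = XOR of data positions {5,6,7,12,13,14,15} = 0⊕0⊕0⊕0⊕0⊕1⊕0 = 1
p8 = XOR of data positions {9,10,11,12,13,14,15} = 1⊕1⊕1⊕0⊕0⊕1⊕0 = 0
Codeword b1..b15 = 010100001110010

010100001110010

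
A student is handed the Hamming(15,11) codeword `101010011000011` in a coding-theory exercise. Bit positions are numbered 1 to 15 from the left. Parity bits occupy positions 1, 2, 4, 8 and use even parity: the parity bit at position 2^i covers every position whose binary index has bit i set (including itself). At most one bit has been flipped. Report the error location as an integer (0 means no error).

s1: b1⊕b3⊕b5⊕b7⊕b9⊕b11⊕b13⊕b15 = 1⊕1⊕1⊕0⊕1⊕0⊕0⊕1 = 1
s2: b2⊕b3⊕b6⊕b7⊕b10⊕b11⊕b14⊕b15 = 0⊕1⊕0⊕0⊕0⊕0⊕1⊕1 = 1
s4: b4⊕b5⊕b6⊕b7⊕b12⊕b13⊕b14⊕b15 = 0⊕1⊕0⊕0⊕0⊕0⊕1⊕1 = 1
s8: b8⊕b9⊕b10⊕b11⊕b12⊕b13⊕b14⊕b15 = 1⊕1⊕0⊕0⊕0⊕0⊕1⊕1 = 0
Syndrome (s8...s1) = 0111 → position 7.

7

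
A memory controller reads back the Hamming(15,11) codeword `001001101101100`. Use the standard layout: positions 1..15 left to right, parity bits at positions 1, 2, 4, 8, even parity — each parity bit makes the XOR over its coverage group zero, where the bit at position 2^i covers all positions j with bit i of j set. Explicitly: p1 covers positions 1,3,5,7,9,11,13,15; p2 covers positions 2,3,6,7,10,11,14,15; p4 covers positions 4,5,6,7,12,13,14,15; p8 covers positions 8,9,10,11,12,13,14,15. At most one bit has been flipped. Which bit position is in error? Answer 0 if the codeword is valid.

0

s1: b1⊕b3⊕b5⊕b7⊕b9⊕b11⊕b13⊕b15 = 0⊕1⊕0⊕1⊕1⊕0⊕1⊕0 = 0
s2: b2⊕b3⊕b6⊕b7⊕b10⊕b11⊕b14⊕b15 = 0⊕1⊕1⊕1⊕1⊕0⊕0⊕0 = 0
s4: b4⊕b5⊕b6⊕b7⊕b12⊕b13⊕b14⊕b15 = 0⊕0⊕1⊕1⊕1⊕1⊕0⊕0 = 0
s8: b8⊕b9⊕b10⊕b11⊕b12⊕b13⊕b14⊕b15 = 0⊕1⊕1⊕0⊕1⊕1⊕0⊕0 = 0
Syndrome (s8...s1) = 0000 → position 0 (no error).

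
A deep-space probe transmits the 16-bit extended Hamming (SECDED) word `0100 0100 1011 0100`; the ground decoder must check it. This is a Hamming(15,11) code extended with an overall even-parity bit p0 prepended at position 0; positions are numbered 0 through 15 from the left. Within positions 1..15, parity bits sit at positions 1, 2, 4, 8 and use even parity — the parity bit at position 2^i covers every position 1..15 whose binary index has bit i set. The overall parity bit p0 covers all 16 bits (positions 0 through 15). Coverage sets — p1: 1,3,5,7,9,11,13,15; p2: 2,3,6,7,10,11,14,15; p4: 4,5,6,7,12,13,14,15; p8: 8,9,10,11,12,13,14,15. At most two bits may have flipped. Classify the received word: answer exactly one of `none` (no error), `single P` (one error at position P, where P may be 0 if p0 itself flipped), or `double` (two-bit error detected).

s1: b1⊕b3⊕b5⊕b7⊕b9⊕b11⊕b13⊕b15 = 1⊕0⊕1⊕0⊕0⊕1⊕1⊕0 = 0
s2: b2⊕b3⊕b6⊕b7⊕b10⊕b11⊕b14⊕b15 = 0⊕0⊕0⊕0⊕1⊕1⊕0⊕0 = 0
s4: b4⊕b5⊕b6⊕b7⊕b12⊕b13⊕b14⊕b15 = 0⊕1⊕0⊕0⊕0⊕1⊕0⊕0 = 0
s8: b8⊕b9⊕b10⊕b11⊕b12⊕b13⊕b14⊕b15 = 1⊕0⊕1⊕1⊕0⊕1⊕0⊕0 = 0
Syndrome (s8...s1) = 0000 → position 0 (no error).
Overall parity (XOR of all 16 bits, including p0): 0⊕1⊕0⊕0⊕0⊕1⊕0⊕0⊕1⊕0⊕1⊕1⊕0⊕1⊕0⊕0 = 0
Overall=0, syndrome position=0 → no error.

none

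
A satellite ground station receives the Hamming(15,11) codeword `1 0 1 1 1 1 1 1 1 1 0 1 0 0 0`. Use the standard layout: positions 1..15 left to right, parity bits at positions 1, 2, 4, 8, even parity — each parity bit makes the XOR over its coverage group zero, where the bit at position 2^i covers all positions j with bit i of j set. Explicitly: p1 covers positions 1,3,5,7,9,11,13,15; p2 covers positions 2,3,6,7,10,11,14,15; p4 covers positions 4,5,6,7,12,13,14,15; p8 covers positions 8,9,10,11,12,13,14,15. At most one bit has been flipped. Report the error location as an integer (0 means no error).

s1: b1⊕b3⊕b5⊕b7⊕b9⊕b11⊕b13⊕b15 = 1⊕1⊕1⊕1⊕1⊕0⊕0⊕0 = 1
s2: b2⊕b3⊕b6⊕b7⊕b10⊕b11⊕b14⊕b15 = 0⊕1⊕1⊕1⊕1⊕0⊕0⊕0 = 0
s4: b4⊕b5⊕b6⊕b7⊕b12⊕b13⊕b14⊕b15 = 1⊕1⊕1⊕1⊕1⊕0⊕0⊕0 = 1
s8: b8⊕b9⊕b10⊕b11⊕b12⊕b13⊕b14⊕b15 = 1⊕1⊕1⊕0⊕1⊕0⊕0⊕0 = 0
Syndrome (s8...s1) = 0101 → position 5.

5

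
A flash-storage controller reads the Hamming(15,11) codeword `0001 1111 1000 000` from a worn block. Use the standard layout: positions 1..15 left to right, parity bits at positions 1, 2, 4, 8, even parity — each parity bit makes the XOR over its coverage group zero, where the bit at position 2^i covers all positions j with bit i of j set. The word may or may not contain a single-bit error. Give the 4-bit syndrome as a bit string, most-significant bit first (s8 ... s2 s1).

s1: b1⊕b3⊕b5⊕b7⊕b9⊕b11⊕b13⊕b15 = 0⊕0⊕1⊕1⊕1⊕0⊕0⊕0 = 1
s2: b2⊕b3⊕b6⊕b7⊕b10⊕b11⊕b14⊕b15 = 0⊕0⊕1⊕1⊕0⊕0⊕0⊕0 = 0
s4: b4⊕b5⊕b6⊕b7⊕b12⊕b13⊕b14⊕b15 = 1⊕1⊕1⊕1⊕0⊕0⊕0⊕0 = 0
s8: b8⊕b9⊕b10⊕b11⊕b12⊕b13⊕b14⊕b15 = 1⊕1⊕0⊕0⊕0⊕0⊕0⊕0 = 0
Syndrome (s8...s1) = 0001 → position 1.

0001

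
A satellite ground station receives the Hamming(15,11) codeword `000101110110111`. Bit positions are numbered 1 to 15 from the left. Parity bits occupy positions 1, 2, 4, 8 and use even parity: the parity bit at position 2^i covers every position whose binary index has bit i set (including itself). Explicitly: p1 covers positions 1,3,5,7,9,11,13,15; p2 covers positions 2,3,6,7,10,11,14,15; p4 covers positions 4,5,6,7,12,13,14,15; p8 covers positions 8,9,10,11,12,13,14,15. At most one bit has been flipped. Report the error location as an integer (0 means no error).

s1: b1⊕b3⊕b5⊕b7⊕b9⊕b11⊕b13⊕b15 = 0⊕0⊕0⊕1⊕0⊕1⊕1⊕1 = 0
s2: b2⊕b3⊕b6⊕b7⊕b10⊕b11⊕b14⊕b15 = 0⊕0⊕1⊕1⊕1⊕1⊕1⊕1 = 0
s4: b4⊕b5⊕b6⊕b7⊕b12⊕b13⊕b14⊕b15 = 1⊕0⊕1⊕1⊕0⊕1⊕1⊕1 = 0
s8: b8⊕b9⊕b10⊕b11⊕b12⊕b13⊕b14⊕b15 = 1⊕0⊕1⊕1⊕0⊕1⊕1⊕1 = 0
Syndrome (s8...s1) = 0000 → position 0 (no error).

0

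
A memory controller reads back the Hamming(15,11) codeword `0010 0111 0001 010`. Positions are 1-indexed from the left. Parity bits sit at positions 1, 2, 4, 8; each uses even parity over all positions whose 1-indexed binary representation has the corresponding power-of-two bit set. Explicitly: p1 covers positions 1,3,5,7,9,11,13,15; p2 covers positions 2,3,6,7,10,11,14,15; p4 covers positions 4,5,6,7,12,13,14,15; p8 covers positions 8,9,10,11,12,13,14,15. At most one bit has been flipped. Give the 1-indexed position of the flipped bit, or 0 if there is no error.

s1: b1⊕b3⊕b5⊕b7⊕b9⊕b11⊕b13⊕b15 = 0⊕1⊕0⊕1⊕0⊕0⊕0⊕0 = 0
s2: b2⊕b3⊕b6⊕b7⊕b10⊕b11⊕b14⊕b15 = 0⊕1⊕1⊕1⊕0⊕0⊕1⊕0 = 0
s4: b4⊕b5⊕b6⊕b7⊕b12⊕b13⊕b14⊕b15 = 0⊕0⊕1⊕1⊕1⊕0⊕1⊕0 = 0
s8: b8⊕b9⊕b10⊕b11⊕b12⊕b13⊕b14⊕b15 = 1⊕0⊕0⊕0⊕1⊕0⊕1⊕0 = 1
Syndrome (s8...s1) = 1000 → position 8.

8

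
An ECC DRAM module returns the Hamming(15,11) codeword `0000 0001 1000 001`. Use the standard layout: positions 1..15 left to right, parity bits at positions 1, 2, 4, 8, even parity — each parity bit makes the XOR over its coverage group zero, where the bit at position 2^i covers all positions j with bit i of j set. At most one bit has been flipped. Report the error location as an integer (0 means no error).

s1: b1⊕b3⊕b5⊕b7⊕b9⊕b11⊕b13⊕b15 = 0⊕0⊕0⊕0⊕1⊕0⊕0⊕1 = 0
s2: b2⊕b3⊕b6⊕b7⊕b10⊕b11⊕b14⊕b15 = 0⊕0⊕0⊕0⊕0⊕0⊕0⊕1 = 1
s4: b4⊕b5⊕b6⊕b7⊕b12⊕b13⊕b14⊕b15 = 0⊕0⊕0⊕0⊕0⊕0⊕0⊕1 = 1
s8: b8⊕b9⊕b10⊕b11⊕b12⊕b13⊕b14⊕b15 = 1⊕1⊕0⊕0⊕0⊕0⊕0⊕1 = 1
Syndrome (s8...s1) = 1110 → position 14.

14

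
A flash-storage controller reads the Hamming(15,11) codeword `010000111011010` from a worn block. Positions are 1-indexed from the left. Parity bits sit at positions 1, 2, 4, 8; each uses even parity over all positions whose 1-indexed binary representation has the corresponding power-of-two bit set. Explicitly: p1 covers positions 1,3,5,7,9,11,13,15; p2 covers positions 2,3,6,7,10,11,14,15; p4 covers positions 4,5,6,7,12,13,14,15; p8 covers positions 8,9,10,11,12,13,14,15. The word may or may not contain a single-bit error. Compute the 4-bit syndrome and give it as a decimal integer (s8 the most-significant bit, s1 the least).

s1: b1⊕b3⊕b5⊕b7⊕b9⊕b11⊕b13⊕b15 = 0⊕0⊕0⊕1⊕1⊕1⊕0⊕0 = 1
s2: b2⊕b3⊕b6⊕b7⊕b10⊕b11⊕b14⊕b15 = 1⊕0⊕0⊕1⊕0⊕1⊕1⊕0 = 0
s4: b4⊕b5⊕b6⊕b7⊕b12⊕b13⊕b14⊕b15 = 0⊕0⊕0⊕1⊕1⊕0⊕1⊕0 = 1
s8: b8⊕b9⊕b10⊕b11⊕b12⊕b13⊕b14⊕b15 = 1⊕1⊕0⊕1⊕1⊕0⊕1⊕0 = 1
Syndrome (s8...s1) = 1101 → position 13.

13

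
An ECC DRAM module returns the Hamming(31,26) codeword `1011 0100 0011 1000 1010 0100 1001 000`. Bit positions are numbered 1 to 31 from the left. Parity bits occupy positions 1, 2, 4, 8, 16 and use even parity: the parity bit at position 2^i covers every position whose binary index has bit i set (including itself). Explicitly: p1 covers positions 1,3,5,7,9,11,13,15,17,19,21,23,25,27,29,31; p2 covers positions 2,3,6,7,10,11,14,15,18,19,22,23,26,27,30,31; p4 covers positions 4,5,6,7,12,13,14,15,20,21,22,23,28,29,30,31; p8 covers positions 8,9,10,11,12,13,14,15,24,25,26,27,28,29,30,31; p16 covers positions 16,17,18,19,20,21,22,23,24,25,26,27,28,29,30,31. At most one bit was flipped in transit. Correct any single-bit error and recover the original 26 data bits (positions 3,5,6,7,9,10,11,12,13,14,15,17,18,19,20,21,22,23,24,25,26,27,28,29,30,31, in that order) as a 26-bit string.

s1: b1⊕b3⊕b5⊕b7⊕b9⊕b11⊕b13⊕b15⊕b17⊕b19⊕b21⊕b23⊕b25⊕b27⊕b29⊕b31 = 1⊕1⊕0⊕0⊕0⊕1⊕1⊕0⊕1⊕1⊕0⊕0⊕1⊕0⊕0⊕0 = 1
s2: b2⊕b3⊕b6⊕b7⊕b10⊕b11⊕b14⊕b15⊕b18⊕b19⊕b22⊕b23⊕b26⊕b27⊕b30⊕b31 = 0⊕1⊕1⊕0⊕0⊕1⊕0⊕0⊕0⊕1⊕1⊕0⊕0⊕0⊕0⊕0 = 1
s4: b4⊕b5⊕b6⊕b7⊕b12⊕b13⊕b14⊕b15⊕b20⊕b21⊕b22⊕b23⊕b28⊕b29⊕b30⊕b31 = 1⊕0⊕1⊕0⊕1⊕1⊕0⊕0⊕0⊕0⊕1⊕0⊕1⊕0⊕0⊕0 = 0
s8: b8⊕b9⊕b10⊕b11⊕b12⊕b13⊕b14⊕b15⊕b24⊕b25⊕b26⊕b27⊕b28⊕b29⊕b30⊕b31 = 0⊕0⊕0⊕1⊕1⊕1⊕0⊕0⊕0⊕1⊕0⊕0⊕1⊕0⊕0⊕0 = 1
s16: b16⊕b17⊕b18⊕b19⊕b20⊕b21⊕b22⊕b23⊕b24⊕b25⊕b26⊕b27⊕b28⊕b29⊕b30⊕b31 = 0⊕1⊕0⊕1⊕0⊕0⊕1⊕0⊕0⊕1⊕0⊕0⊕1⊕0⊕0⊕0 = 1
Syndrome (s16...s1) = 11011 → position 27.
Flip bit 27: corrected codeword = 1011010000111000101001001011000
Data bits at positions 3,5,6,7,9,10,11,12,13,14,15,17,18,19,20,21,22,23,24,25,26,27,28,29,30,31: 10100011100101001001011000

10100011100101001001011000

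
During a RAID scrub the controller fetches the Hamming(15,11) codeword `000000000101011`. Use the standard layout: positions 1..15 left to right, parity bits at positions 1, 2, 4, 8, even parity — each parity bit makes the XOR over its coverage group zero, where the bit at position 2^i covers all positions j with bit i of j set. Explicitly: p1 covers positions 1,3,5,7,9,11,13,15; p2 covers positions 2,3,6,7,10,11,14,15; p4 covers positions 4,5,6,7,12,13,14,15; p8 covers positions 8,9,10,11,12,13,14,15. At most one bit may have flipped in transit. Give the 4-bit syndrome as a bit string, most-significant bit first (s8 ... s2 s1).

s1: b1⊕b3⊕b5⊕b7⊕b9⊕b11⊕b13⊕b15 = 0⊕0⊕0⊕0⊕0⊕0⊕0⊕1 = 1
s2: b2⊕b3⊕b6⊕b7⊕b10⊕b11⊕b14⊕b15 = 0⊕0⊕0⊕0⊕1⊕0⊕1⊕1 = 1
s4: b4⊕b5⊕b6⊕b7⊕b12⊕b13⊕b14⊕b15 = 0⊕0⊕0⊕0⊕1⊕0⊕1⊕1 = 1
s8: b8⊕b9⊕b10⊕b11⊕b12⊕b13⊕b14⊕b15 = 0⊕0⊕1⊕0⊕1⊕0⊕1⊕1 = 0
Syndrome (s8...s1) = 0111 → position 7.

0111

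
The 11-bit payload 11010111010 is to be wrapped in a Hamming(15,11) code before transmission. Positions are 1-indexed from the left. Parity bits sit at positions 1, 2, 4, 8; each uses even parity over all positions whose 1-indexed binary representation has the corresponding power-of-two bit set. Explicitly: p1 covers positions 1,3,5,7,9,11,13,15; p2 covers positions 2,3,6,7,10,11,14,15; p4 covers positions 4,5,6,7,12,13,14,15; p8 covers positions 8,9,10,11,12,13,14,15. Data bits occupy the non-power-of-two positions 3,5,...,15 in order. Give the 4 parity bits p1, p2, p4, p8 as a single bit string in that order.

Place data bits at non-power-of-two positions: b3=1, b5=1, b6=0, b7=1, b9=0, b10=1, b11=1, b12=1, b13=0, b14=1, b15=0.
p1 = XOR of data positions {3,5,7,9,11,13,15} = 1⊕1⊕1⊕0⊕1⊕0⊕0 = 0
p2 = XOR of data positions {3,6,7,10,11,14,15} = 1⊕0⊕1⊕1⊕1⊕1⊕0 = 1
p4 = XOR of data positions {5,6,7,12,13,14,15} = 1⊕0⊕1⊕1⊕0⊕1⊕0 = 0
p8 = XOR of data positions {9,10,11,12,13,14,15} = 0⊕1⊕1⊕1⊕0⊕1⊕0 = 0
Parity bits p1,p2,p4,p8 = 0100

0100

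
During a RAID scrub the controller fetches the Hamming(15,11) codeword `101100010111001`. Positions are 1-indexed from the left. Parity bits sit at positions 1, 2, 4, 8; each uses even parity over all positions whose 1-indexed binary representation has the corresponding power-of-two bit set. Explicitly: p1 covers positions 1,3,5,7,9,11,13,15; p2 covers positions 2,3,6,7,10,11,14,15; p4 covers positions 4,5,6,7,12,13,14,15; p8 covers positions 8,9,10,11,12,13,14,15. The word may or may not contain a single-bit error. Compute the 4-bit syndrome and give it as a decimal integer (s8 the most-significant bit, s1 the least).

s1: b1⊕b3⊕b5⊕b7⊕b9⊕b11⊕b13⊕b15 = 1⊕1⊕0⊕0⊕0⊕1⊕0⊕1 = 0
s2: b2⊕b3⊕b6⊕b7⊕b10⊕b11⊕b14⊕b15 = 0⊕1⊕0⊕0⊕1⊕1⊕0⊕1 = 0
s4: b4⊕b5⊕b6⊕b7⊕b12⊕b13⊕b14⊕b15 = 1⊕0⊕0⊕0⊕1⊕0⊕0⊕1 = 1
s8: b8⊕b9⊕b10⊕b11⊕b12⊕b13⊕b14⊕b15 = 1⊕0⊕1⊕1⊕1⊕0⊕0⊕1 = 1
Syndrome (s8...s1) = 1100 → position 12.

12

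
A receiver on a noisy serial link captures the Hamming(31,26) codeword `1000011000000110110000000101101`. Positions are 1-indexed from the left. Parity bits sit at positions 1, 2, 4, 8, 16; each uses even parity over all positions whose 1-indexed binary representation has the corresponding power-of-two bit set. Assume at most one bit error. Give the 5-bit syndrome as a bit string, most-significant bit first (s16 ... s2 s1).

00110

s1: b1⊕b3⊕b5⊕b7⊕b9⊕b11⊕b13⊕b15⊕b17⊕b19⊕b21⊕b23⊕b25⊕b27⊕b29⊕b31 = 1⊕0⊕0⊕1⊕0⊕0⊕0⊕1⊕1⊕0⊕0⊕0⊕0⊕0⊕1⊕1 = 0
s2: b2⊕b3⊕b6⊕b7⊕b10⊕b11⊕b14⊕b15⊕b18⊕b19⊕b22⊕b23⊕b26⊕b27⊕b30⊕b31 = 0⊕0⊕1⊕1⊕0⊕0⊕1⊕1⊕1⊕0⊕0⊕0⊕1⊕0⊕0⊕1 = 1
s4: b4⊕b5⊕b6⊕b7⊕b12⊕b13⊕b14⊕b15⊕b20⊕b21⊕b22⊕b23⊕b28⊕b29⊕b30⊕b31 = 0⊕0⊕1⊕1⊕0⊕0⊕1⊕1⊕0⊕0⊕0⊕0⊕1⊕1⊕0⊕1 = 1
s8: b8⊕b9⊕b10⊕b11⊕b12⊕b13⊕b14⊕b15⊕b24⊕b25⊕b26⊕b27⊕b28⊕b29⊕b30⊕b31 = 0⊕0⊕0⊕0⊕0⊕0⊕1⊕1⊕0⊕0⊕1⊕0⊕1⊕1⊕0⊕1 = 0
s16: b16⊕b17⊕b18⊕b19⊕b20⊕b21⊕b22⊕b23⊕b24⊕b25⊕b26⊕b27⊕b28⊕b29⊕b30⊕b31 = 0⊕1⊕1⊕0⊕0⊕0⊕0⊕0⊕0⊕0⊕1⊕0⊕1⊕1⊕0⊕1 = 0
Syndrome (s16...s1) = 00110 → position 6.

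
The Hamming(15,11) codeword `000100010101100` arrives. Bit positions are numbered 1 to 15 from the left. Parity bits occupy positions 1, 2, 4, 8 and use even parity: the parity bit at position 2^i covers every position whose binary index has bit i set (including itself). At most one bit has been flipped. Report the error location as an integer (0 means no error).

7

s1: b1⊕b3⊕b5⊕b7⊕b9⊕b11⊕b13⊕b15 = 0⊕0⊕0⊕0⊕0⊕0⊕1⊕0 = 1
s2: b2⊕b3⊕b6⊕b7⊕b10⊕b11⊕b14⊕b15 = 0⊕0⊕0⊕0⊕1⊕0⊕0⊕0 = 1
s4: b4⊕b5⊕b6⊕b7⊕b12⊕b13⊕b14⊕b15 = 1⊕0⊕0⊕0⊕1⊕1⊕0⊕0 = 1
s8: b8⊕b9⊕b10⊕b11⊕b12⊕b13⊕b14⊕b15 = 1⊕0⊕1⊕0⊕1⊕1⊕0⊕0 = 0
Syndrome (s8...s1) = 0111 → position 7.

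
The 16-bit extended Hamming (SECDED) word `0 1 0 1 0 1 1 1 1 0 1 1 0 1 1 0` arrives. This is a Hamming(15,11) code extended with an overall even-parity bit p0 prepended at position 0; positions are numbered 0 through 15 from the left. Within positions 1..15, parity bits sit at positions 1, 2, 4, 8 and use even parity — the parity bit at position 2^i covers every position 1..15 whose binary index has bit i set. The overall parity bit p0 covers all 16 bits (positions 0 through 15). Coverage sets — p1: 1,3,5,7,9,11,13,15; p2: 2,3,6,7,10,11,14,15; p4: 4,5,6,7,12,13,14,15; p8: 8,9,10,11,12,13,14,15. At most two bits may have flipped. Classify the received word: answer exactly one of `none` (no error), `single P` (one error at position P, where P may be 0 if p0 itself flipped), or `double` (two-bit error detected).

s1: b1⊕b3⊕b5⊕b7⊕b9⊕b11⊕b13⊕b15 = 1⊕1⊕1⊕1⊕0⊕1⊕1⊕0 = 0
s2: b2⊕b3⊕b6⊕b7⊕b10⊕b11⊕b14⊕b15 = 0⊕1⊕1⊕1⊕1⊕1⊕1⊕0 = 0
s4: b4⊕b5⊕b6⊕b7⊕b12⊕b13⊕b14⊕b15 = 0⊕1⊕1⊕1⊕0⊕1⊕1⊕0 = 1
s8: b8⊕b9⊕b10⊕b11⊕b12⊕b13⊕b14⊕b15 = 1⊕0⊕1⊕1⊕0⊕1⊕1⊕0 = 1
Syndrome (s8...s1) = 1100 → position 12.
Overall parity (XOR of all 16 bits, including p0): 0⊕1⊕0⊕1⊕0⊕1⊕1⊕1⊕1⊕0⊕1⊕1⊕0⊕1⊕1⊕0 = 0
Overall=0, syndrome position=12 → double-bit error detected (uncorrectable).

double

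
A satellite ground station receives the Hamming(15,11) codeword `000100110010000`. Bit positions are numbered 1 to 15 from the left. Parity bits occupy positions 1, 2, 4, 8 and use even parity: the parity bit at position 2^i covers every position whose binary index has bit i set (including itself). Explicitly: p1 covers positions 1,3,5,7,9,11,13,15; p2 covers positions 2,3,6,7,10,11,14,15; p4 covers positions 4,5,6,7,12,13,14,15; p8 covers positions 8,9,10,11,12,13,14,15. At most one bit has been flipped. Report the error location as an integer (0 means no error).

s1: b1⊕b3⊕b5⊕b7⊕b9⊕b11⊕b13⊕b15 = 0⊕0⊕0⊕1⊕0⊕1⊕0⊕0 = 0
s2: b2⊕b3⊕b6⊕b7⊕b10⊕b11⊕b14⊕b15 = 0⊕0⊕0⊕1⊕0⊕1⊕0⊕0 = 0
s4: b4⊕b5⊕b6⊕b7⊕b12⊕b13⊕b14⊕b15 = 1⊕0⊕0⊕1⊕0⊕0⊕0⊕0 = 0
s8: b8⊕b9⊕b10⊕b11⊕b12⊕b13⊕b14⊕b15 = 1⊕0⊕0⊕1⊕0⊕0⊕0⊕0 = 0
Syndrome (s8...s1) = 0000 → position 0 (no error).

0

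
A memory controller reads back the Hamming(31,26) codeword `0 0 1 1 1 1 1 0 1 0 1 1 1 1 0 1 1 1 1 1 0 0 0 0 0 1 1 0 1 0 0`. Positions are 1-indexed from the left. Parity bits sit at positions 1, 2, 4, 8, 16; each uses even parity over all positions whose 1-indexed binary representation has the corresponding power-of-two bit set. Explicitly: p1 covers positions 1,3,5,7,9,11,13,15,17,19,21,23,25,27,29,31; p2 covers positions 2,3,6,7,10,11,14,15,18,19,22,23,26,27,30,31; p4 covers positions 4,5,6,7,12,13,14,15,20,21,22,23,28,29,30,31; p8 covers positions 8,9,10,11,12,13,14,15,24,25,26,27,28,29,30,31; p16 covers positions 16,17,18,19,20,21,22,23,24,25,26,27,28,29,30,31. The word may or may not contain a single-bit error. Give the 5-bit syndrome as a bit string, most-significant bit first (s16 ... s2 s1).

00110

s1: b1⊕b3⊕b5⊕b7⊕b9⊕b11⊕b13⊕b15⊕b17⊕b19⊕b21⊕b23⊕b25⊕b27⊕b29⊕b31 = 0⊕1⊕1⊕1⊕1⊕1⊕1⊕0⊕1⊕1⊕0⊕0⊕0⊕1⊕1⊕0 = 0
s2: b2⊕b3⊕b6⊕b7⊕b10⊕b11⊕b14⊕b15⊕b18⊕b19⊕b22⊕b23⊕b26⊕b27⊕b30⊕b31 = 0⊕1⊕1⊕1⊕0⊕1⊕1⊕0⊕1⊕1⊕0⊕0⊕1⊕1⊕0⊕0 = 1
s4: b4⊕b5⊕b6⊕b7⊕b12⊕b13⊕b14⊕b15⊕b20⊕b21⊕b22⊕b23⊕b28⊕b29⊕b30⊕b31 = 1⊕1⊕1⊕1⊕1⊕1⊕1⊕0⊕1⊕0⊕0⊕0⊕0⊕1⊕0⊕0 = 1
s8: b8⊕b9⊕b10⊕b11⊕b12⊕b13⊕b14⊕b15⊕b24⊕b25⊕b26⊕b27⊕b28⊕b29⊕b30⊕b31 = 0⊕1⊕0⊕1⊕1⊕1⊕1⊕0⊕0⊕0⊕1⊕1⊕0⊕1⊕0⊕0 = 0
s16: b16⊕b17⊕b18⊕b19⊕b20⊕b21⊕b22⊕b23⊕b24⊕b25⊕b26⊕b27⊕b28⊕b29⊕b30⊕b31 = 1⊕1⊕1⊕1⊕1⊕0⊕0⊕0⊕0⊕0⊕1⊕1⊕0⊕1⊕0⊕0 = 0
Syndrome (s16...s1) = 00110 → position 6.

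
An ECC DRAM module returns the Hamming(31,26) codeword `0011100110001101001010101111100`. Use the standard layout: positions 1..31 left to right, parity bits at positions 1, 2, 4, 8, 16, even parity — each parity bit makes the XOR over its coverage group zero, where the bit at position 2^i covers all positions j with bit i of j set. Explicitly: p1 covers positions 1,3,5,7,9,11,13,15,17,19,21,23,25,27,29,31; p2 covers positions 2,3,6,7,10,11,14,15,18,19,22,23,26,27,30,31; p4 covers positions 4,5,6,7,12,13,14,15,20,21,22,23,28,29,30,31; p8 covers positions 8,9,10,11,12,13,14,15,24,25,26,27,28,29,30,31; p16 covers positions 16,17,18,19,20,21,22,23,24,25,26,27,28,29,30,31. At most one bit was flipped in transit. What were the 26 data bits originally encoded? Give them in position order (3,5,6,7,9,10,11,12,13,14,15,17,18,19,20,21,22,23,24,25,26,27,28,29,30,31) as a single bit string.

11001000110001010111111100

s1: b1⊕b3⊕b5⊕b7⊕b9⊕b11⊕b13⊕b15⊕b17⊕b19⊕b21⊕b23⊕b25⊕b27⊕b29⊕b31 = 0⊕1⊕1⊕0⊕1⊕0⊕1⊕0⊕0⊕1⊕1⊕1⊕1⊕1⊕1⊕0 = 0
s2: b2⊕b3⊕b6⊕b7⊕b10⊕b11⊕b14⊕b15⊕b18⊕b19⊕b22⊕b23⊕b26⊕b27⊕b30⊕b31 = 0⊕1⊕0⊕0⊕0⊕0⊕1⊕0⊕0⊕1⊕0⊕1⊕1⊕1⊕0⊕0 = 0
s4: b4⊕b5⊕b6⊕b7⊕b12⊕b13⊕b14⊕b15⊕b20⊕b21⊕b22⊕b23⊕b28⊕b29⊕b30⊕b31 = 1⊕1⊕0⊕0⊕0⊕1⊕1⊕0⊕0⊕1⊕0⊕1⊕1⊕1⊕0⊕0 = 0
s8: b8⊕b9⊕b10⊕b11⊕b12⊕b13⊕b14⊕b15⊕b24⊕b25⊕b26⊕b27⊕b28⊕b29⊕b30⊕b31 = 1⊕1⊕0⊕0⊕0⊕1⊕1⊕0⊕0⊕1⊕1⊕1⊕1⊕1⊕0⊕0 = 1
s16: b16⊕b17⊕b18⊕b19⊕b20⊕b21⊕b22⊕b23⊕b24⊕b25⊕b26⊕b27⊕b28⊕b29⊕b30⊕b31 = 1⊕0⊕0⊕1⊕0⊕1⊕0⊕1⊕0⊕1⊕1⊕1⊕1⊕1⊕0⊕0 = 1
Syndrome (s16...s1) = 11000 → position 24.
Flip bit 24: corrected codeword = 0011100110001101001010111111100
Data bits at positions 3,5,6,7,9,10,11,12,13,14,15,17,18,19,20,21,22,23,24,25,26,27,28,29,30,31: 11001000110001010111111100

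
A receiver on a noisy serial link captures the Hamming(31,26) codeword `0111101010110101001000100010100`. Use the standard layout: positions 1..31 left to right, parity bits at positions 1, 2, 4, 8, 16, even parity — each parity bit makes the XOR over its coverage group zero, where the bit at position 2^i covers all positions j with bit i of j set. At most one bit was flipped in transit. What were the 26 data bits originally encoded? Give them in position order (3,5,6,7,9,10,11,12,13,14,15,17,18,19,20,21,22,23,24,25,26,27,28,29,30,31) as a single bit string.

s1: b1⊕b3⊕b5⊕b7⊕b9⊕b11⊕b13⊕b15⊕b17⊕b19⊕b21⊕b23⊕b25⊕b27⊕b29⊕b31 = 0⊕1⊕1⊕1⊕1⊕1⊕0⊕0⊕0⊕1⊕0⊕1⊕0⊕1⊕1⊕0 = 1
s2: b2⊕b3⊕b6⊕b7⊕b10⊕b11⊕b14⊕b15⊕b18⊕b19⊕b22⊕b23⊕b26⊕b27⊕b30⊕b31 = 1⊕1⊕0⊕1⊕0⊕1⊕1⊕0⊕0⊕1⊕0⊕1⊕0⊕1⊕0⊕0 = 0
s4: b4⊕b5⊕b6⊕b7⊕b12⊕b13⊕b14⊕b15⊕b20⊕b21⊕b22⊕b23⊕b28⊕b29⊕b30⊕b31 = 1⊕1⊕0⊕1⊕1⊕0⊕1⊕0⊕0⊕0⊕0⊕1⊕0⊕1⊕0⊕0 = 1
s8: b8⊕b9⊕b10⊕b11⊕b12⊕b13⊕b14⊕b15⊕b24⊕b25⊕b26⊕b27⊕b28⊕b29⊕b30⊕b31 = 0⊕1⊕0⊕1⊕1⊕0⊕1⊕0⊕0⊕0⊕0⊕1⊕0⊕1⊕0⊕0 = 0
s16: b16⊕b17⊕b18⊕b19⊕b20⊕b21⊕b22⊕b23⊕b24⊕b25⊕b26⊕b27⊕b28⊕b29⊕b30⊕b31 = 1⊕0⊕0⊕1⊕0⊕0⊕0⊕1⊕0⊕0⊕0⊕1⊕0⊕1⊕0⊕0 = 1
Syndrome (s16...s1) = 10101 → position 21.
Flip bit 21: corrected codeword = 0111101010110101001010100010100
Data bits at positions 3,5,6,7,9,10,11,12,13,14,15,17,18,19,20,21,22,23,24,25,26,27,28,29,30,31: 11011011010001010100010100

11011011010001010100010100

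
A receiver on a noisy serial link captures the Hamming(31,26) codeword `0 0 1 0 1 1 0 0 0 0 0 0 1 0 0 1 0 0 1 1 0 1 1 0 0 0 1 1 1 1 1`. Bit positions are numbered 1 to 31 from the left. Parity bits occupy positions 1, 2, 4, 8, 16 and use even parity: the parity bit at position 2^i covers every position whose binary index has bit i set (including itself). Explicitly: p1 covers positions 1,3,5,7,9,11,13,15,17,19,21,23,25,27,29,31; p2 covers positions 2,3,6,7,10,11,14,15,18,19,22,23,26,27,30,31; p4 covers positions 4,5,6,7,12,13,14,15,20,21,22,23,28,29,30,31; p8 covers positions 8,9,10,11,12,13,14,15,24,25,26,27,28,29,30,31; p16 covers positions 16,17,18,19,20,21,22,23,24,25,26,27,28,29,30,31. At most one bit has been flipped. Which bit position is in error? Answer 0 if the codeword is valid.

0

s1: b1⊕b3⊕b5⊕b7⊕b9⊕b11⊕b13⊕b15⊕b17⊕b19⊕b21⊕b23⊕b25⊕b27⊕b29⊕b31 = 0⊕1⊕1⊕0⊕0⊕0⊕1⊕0⊕0⊕1⊕0⊕1⊕0⊕1⊕1⊕1 = 0
s2: b2⊕b3⊕b6⊕b7⊕b10⊕b11⊕b14⊕b15⊕b18⊕b19⊕b22⊕b23⊕b26⊕b27⊕b30⊕b31 = 0⊕1⊕1⊕0⊕0⊕0⊕0⊕0⊕0⊕1⊕1⊕1⊕0⊕1⊕1⊕1 = 0
s4: b4⊕b5⊕b6⊕b7⊕b12⊕b13⊕b14⊕b15⊕b20⊕b21⊕b22⊕b23⊕b28⊕b29⊕b30⊕b31 = 0⊕1⊕1⊕0⊕0⊕1⊕0⊕0⊕1⊕0⊕1⊕1⊕1⊕1⊕1⊕1 = 0
s8: b8⊕b9⊕b10⊕b11⊕b12⊕b13⊕b14⊕b15⊕b24⊕b25⊕b26⊕b27⊕b28⊕b29⊕b30⊕b31 = 0⊕0⊕0⊕0⊕0⊕1⊕0⊕0⊕0⊕0⊕0⊕1⊕1⊕1⊕1⊕1 = 0
s16: b16⊕b17⊕b18⊕b19⊕b20⊕b21⊕b22⊕b23⊕b24⊕b25⊕b26⊕b27⊕b28⊕b29⊕b30⊕b31 = 1⊕0⊕0⊕1⊕1⊕0⊕1⊕1⊕0⊕0⊕0⊕1⊕1⊕1⊕1⊕1 = 0
Syndrome (s16...s1) = 00000 → position 0 (no error).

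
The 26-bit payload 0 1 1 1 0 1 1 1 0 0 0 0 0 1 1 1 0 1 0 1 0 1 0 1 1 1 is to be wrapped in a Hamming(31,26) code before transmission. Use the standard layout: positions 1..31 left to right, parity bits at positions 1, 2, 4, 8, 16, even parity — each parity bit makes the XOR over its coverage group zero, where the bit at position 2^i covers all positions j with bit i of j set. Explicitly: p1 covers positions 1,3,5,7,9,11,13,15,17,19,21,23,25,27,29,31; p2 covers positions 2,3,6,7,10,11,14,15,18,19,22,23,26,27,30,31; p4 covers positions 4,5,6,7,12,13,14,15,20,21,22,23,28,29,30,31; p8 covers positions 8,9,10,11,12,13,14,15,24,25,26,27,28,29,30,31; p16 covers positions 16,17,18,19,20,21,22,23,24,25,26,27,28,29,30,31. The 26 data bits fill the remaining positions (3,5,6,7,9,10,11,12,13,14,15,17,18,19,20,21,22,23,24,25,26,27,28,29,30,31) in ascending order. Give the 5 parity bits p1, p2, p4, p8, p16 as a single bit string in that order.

01001

Place data bits at non-power-of-two positions: b3=0, b5=1, b6=1, b7=1, b9=0, b10=1, b11=1, b12=1, b13=0, b14=0, b15=0, b17=0, b18=0, b19=1, b20=1, b21=1, b22=0, b23=1, b24=0, b25=1, b26=0, b27=1, b28=0, b29=1, b30=1, b31=1.
p1 = XOR of data positions {3,5,7,9,11,13,15,17,19,21,23,25,27,29,31} = 0⊕1⊕1⊕0⊕1⊕0⊕0⊕0⊕1⊕1⊕1⊕1⊕1⊕1⊕1 = 0
p2 = XOR of data positions {3,6,7,10,11,14,15,18,19,22,23,26,27,30,31} = 0⊕1⊕1⊕1⊕1⊕0⊕0⊕0⊕1⊕0⊕1⊕0⊕1⊕1⊕1 = 1
p4 = XOR of data positions {5,6,7,12,13,14,15,20,21,22,23,28,29,30,31} = 1⊕1⊕1⊕1⊕0⊕0⊕0⊕1⊕1⊕0⊕1⊕0⊕1⊕1⊕1 = 0
p8 = XOR of data positions {9,10,11,12,13,14,15,24,25,26,27,28,29,30,31} = 0⊕1⊕1⊕1⊕0⊕0⊕0⊕0⊕1⊕0⊕1⊕0⊕1⊕1⊕1 = 0
p16 = XOR of data positions {17,18,19,20,21,22,23,24,25,26,27,28,29,30,31} = 0⊕0⊕1⊕1⊕1⊕0⊕1⊕0⊕1⊕0⊕1⊕0⊕1⊕1⊕1 = 1
Parity bits p1,p2,p4,p8,p16 = 01001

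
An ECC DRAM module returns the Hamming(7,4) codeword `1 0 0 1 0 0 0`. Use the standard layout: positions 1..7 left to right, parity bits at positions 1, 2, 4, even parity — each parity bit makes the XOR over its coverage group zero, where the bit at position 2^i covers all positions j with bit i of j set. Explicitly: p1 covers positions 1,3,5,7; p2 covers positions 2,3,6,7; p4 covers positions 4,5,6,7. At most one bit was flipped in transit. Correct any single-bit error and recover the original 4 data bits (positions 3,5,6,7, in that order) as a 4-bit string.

s1: b1⊕b3⊕b5⊕b7 = 1⊕0⊕0⊕0 = 1
s2: b2⊕b3⊕b6⊕b7 = 0⊕0⊕0⊕0 = 0
s4: b4⊕b5⊕b6⊕b7 = 1⊕0⊕0⊕0 = 1
Syndrome (s4...s1) = 101 → position 5.
Flip bit 5: corrected codeword = 1001100
Data bits at positions 3,5,6,7: 0100

0100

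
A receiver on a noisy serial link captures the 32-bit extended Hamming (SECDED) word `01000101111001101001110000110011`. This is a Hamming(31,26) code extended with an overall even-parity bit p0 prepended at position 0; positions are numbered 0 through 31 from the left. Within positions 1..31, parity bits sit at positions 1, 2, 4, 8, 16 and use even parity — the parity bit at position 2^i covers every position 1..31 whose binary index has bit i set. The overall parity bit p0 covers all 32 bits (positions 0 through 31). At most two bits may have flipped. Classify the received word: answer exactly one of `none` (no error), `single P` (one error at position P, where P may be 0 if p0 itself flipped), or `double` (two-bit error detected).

double

s1: b1⊕b3⊕b5⊕b7⊕b9⊕b11⊕b13⊕b15⊕b17⊕b19⊕b21⊕b23⊕b25⊕b27⊕b29⊕b31 = 1⊕0⊕1⊕1⊕1⊕0⊕1⊕0⊕0⊕1⊕1⊕0⊕0⊕1⊕0⊕1 = 1
s2: b2⊕b3⊕b6⊕b7⊕b10⊕b11⊕b14⊕b15⊕b18⊕b19⊕b22⊕b23⊕b26⊕b27⊕b30⊕b31 = 0⊕0⊕0⊕1⊕1⊕0⊕1⊕0⊕0⊕1⊕0⊕0⊕1⊕1⊕1⊕1 = 0
s4: b4⊕b5⊕b6⊕b7⊕b12⊕b13⊕b14⊕b15⊕b20⊕b21⊕b22⊕b23⊕b28⊕b29⊕b30⊕b31 = 0⊕1⊕0⊕1⊕0⊕1⊕1⊕0⊕1⊕1⊕0⊕0⊕0⊕0⊕1⊕1 = 0
s8: b8⊕b9⊕b10⊕b11⊕b12⊕b13⊕b14⊕b15⊕b24⊕b25⊕b26⊕b27⊕b28⊕b29⊕b30⊕b31 = 1⊕1⊕1⊕0⊕0⊕1⊕1⊕0⊕0⊕0⊕1⊕1⊕0⊕0⊕1⊕1 = 1
s16: b16⊕b17⊕b18⊕b19⊕b20⊕b21⊕b22⊕b23⊕b24⊕b25⊕b26⊕b27⊕b28⊕b29⊕b30⊕b31 = 1⊕0⊕0⊕1⊕1⊕1⊕0⊕0⊕0⊕0⊕1⊕1⊕0⊕0⊕1⊕1 = 0
Syndrome (s16...s1) = 01001 → position 9.
Overall parity (XOR of all 32 bits, including p0): 0⊕1⊕0⊕0⊕0⊕1⊕0⊕1⊕1⊕1⊕1⊕0⊕0⊕1⊕1⊕0⊕1⊕0⊕0⊕1⊕1⊕1⊕0⊕0⊕0⊕0⊕1⊕1⊕0⊕0⊕1⊕1 = 0
Overall=0, syndrome position=9 → double-bit error detected (uncorrectable).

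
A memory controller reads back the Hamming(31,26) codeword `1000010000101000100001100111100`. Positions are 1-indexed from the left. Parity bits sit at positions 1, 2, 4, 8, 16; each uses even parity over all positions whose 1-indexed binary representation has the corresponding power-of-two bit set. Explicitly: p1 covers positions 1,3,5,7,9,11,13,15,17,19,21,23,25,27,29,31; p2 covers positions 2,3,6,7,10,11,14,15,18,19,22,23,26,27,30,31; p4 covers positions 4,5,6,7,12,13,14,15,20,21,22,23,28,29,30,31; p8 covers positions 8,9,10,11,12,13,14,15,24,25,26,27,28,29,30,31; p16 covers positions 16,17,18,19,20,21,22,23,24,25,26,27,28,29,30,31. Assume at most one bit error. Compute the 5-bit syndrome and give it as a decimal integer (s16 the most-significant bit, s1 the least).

s1: b1⊕b3⊕b5⊕b7⊕b9⊕b11⊕b13⊕b15⊕b17⊕b19⊕b21⊕b23⊕b25⊕b27⊕b29⊕b31 = 1⊕0⊕0⊕0⊕0⊕1⊕1⊕0⊕1⊕0⊕0⊕1⊕0⊕1⊕1⊕0 = 1
s2: b2⊕b3⊕b6⊕b7⊕b10⊕b11⊕b14⊕b15⊕b18⊕b19⊕b22⊕b23⊕b26⊕b27⊕b30⊕b31 = 0⊕0⊕1⊕0⊕0⊕1⊕0⊕0⊕0⊕0⊕1⊕1⊕1⊕1⊕0⊕0 = 0
s4: b4⊕b5⊕b6⊕b7⊕b12⊕b13⊕b14⊕b15⊕b20⊕b21⊕b22⊕b23⊕b28⊕b29⊕b30⊕b31 = 0⊕0⊕1⊕0⊕0⊕1⊕0⊕0⊕0⊕0⊕1⊕1⊕1⊕1⊕0⊕0 = 0
s8: b8⊕b9⊕b10⊕b11⊕b12⊕b13⊕b14⊕b15⊕b24⊕b25⊕b26⊕b27⊕b28⊕b29⊕b30⊕b31 = 0⊕0⊕0⊕1⊕0⊕1⊕0⊕0⊕0⊕0⊕1⊕1⊕1⊕1⊕0⊕0 = 0
s16: b16⊕b17⊕b18⊕b19⊕b20⊕b21⊕b22⊕b23⊕b24⊕b25⊕b26⊕b27⊕b28⊕b29⊕b30⊕b31 = 0⊕1⊕0⊕0⊕0⊕0⊕1⊕1⊕0⊕0⊕1⊕1⊕1⊕1⊕0⊕0 = 1
Syndrome (s16...s1) = 10001 → position 17.

17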